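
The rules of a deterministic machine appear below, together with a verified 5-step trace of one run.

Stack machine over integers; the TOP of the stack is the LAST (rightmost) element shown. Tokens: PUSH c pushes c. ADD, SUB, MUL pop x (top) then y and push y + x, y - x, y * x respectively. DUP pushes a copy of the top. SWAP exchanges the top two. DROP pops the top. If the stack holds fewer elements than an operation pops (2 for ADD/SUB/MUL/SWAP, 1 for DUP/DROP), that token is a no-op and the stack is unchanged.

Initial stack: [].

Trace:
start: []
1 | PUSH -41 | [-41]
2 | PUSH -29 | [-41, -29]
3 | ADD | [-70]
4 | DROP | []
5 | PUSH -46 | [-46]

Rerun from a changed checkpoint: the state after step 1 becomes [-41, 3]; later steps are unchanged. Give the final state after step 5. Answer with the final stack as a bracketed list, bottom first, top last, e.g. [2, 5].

state after step 1 := [-41, 3]
2 | PUSH -29 | [-41, 3, -29]
3 | ADD | [-41, -26]
4 | DROP | [-41]
5 | PUSH -46 | [-41, -46]

[-41, -46]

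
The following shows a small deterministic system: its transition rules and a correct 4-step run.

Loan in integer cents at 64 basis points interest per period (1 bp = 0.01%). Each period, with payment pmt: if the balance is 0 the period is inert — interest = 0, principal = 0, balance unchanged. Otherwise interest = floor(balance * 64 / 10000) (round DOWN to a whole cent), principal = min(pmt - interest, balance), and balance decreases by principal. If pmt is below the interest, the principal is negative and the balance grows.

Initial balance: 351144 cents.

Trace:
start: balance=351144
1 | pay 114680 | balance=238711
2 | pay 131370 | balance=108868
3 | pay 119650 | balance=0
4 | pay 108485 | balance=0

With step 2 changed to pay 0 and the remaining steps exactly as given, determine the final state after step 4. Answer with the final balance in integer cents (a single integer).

14421

(re-executing from step 2 with the substitution; state before step 2: balance=238711)
2 | pay 0 | balance=240238
3 | pay 119650 | balance=122125
4 | pay 108485 | balance=14421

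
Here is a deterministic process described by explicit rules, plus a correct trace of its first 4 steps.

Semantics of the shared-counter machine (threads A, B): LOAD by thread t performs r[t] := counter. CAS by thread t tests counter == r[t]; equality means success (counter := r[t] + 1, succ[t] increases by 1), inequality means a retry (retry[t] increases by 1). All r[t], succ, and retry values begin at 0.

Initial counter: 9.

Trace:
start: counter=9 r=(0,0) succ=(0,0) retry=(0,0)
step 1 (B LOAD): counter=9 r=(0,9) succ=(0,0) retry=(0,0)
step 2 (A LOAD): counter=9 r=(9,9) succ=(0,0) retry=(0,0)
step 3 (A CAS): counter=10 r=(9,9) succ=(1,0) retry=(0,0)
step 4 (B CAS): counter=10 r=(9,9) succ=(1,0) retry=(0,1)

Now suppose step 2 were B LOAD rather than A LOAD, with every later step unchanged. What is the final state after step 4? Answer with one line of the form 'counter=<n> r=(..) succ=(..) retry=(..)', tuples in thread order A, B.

counter=10 r=(0,9) succ=(0,1) retry=(1,0)

(re-executing from step 2 with the substitution; state before step 2: counter=9 r=(0,9) succ=(0,0) retry=(0,0))
step 2 (B LOAD): counter=9 r=(0,9) succ=(0,0) retry=(0,0)
step 3 (A CAS): counter=9 r=(0,9) succ=(0,0) retry=(1,0)
step 4 (B CAS): counter=10 r=(0,9) succ=(0,1) retry=(1,0)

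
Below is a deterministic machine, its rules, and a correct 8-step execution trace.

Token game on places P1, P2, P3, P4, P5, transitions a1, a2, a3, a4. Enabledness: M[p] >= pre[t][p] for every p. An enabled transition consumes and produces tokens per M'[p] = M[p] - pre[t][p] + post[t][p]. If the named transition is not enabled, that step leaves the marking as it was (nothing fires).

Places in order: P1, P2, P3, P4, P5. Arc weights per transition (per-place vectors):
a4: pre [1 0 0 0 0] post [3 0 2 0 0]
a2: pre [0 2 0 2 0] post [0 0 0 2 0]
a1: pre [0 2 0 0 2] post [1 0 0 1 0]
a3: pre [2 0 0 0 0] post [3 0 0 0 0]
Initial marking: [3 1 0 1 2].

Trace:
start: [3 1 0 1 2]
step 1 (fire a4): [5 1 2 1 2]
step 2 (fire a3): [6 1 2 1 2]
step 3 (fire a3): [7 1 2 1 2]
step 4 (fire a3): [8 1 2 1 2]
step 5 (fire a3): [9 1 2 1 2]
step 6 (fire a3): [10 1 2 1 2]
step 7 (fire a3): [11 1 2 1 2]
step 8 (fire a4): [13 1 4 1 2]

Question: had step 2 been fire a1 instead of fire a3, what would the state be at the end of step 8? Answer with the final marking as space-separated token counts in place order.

(re-executing from step 2 with the substitution; state before step 2: [5 1 2 1 2])
step 2 (fire a1): [5 1 2 1 2]
step 3 (fire a3): [6 1 2 1 2]
step 4 (fire a3): [7 1 2 1 2]
step 5 (fire a3): [8 1 2 1 2]
step 6 (fire a3): [9 1 2 1 2]
step 7 (fire a3): [10 1 2 1 2]
step 8 (fire a4): [12 1 4 1 2]

12 1 4 1 2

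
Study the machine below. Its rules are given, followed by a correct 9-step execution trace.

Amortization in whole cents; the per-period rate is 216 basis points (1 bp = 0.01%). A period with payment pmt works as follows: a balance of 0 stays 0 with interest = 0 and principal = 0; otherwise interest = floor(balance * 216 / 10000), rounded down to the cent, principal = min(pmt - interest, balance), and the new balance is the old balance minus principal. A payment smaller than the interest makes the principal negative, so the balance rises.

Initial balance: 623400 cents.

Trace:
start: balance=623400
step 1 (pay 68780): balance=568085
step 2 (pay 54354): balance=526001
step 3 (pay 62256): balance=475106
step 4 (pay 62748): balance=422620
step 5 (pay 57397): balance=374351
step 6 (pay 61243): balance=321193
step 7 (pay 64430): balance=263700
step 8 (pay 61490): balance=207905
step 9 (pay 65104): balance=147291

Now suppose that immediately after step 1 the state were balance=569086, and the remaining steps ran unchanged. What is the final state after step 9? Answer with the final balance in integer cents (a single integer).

state after step 1 := balance=569086
step 2 (pay 54354): balance=527024
step 3 (pay 62256): balance=476151
step 4 (pay 62748): balance=423687
step 5 (pay 57397): balance=375441
step 6 (pay 61243): balance=322307
step 7 (pay 64430): balance=264838
step 8 (pay 61490): balance=209068
step 9 (pay 65104): balance=148479

148479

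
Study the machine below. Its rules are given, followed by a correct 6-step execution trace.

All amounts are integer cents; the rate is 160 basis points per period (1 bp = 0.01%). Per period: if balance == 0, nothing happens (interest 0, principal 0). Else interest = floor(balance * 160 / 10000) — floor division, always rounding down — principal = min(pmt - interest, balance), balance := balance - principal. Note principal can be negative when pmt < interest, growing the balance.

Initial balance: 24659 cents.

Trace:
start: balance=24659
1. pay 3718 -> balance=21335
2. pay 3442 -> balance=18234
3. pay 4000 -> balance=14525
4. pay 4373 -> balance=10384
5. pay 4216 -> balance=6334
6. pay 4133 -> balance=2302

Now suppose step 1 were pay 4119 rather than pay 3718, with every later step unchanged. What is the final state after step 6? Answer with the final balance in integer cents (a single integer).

1867

(re-executing from step 1 with the substitution; state before step 1: balance=24659)
1. pay 4119 -> balance=20934
2. pay 3442 -> balance=17826
3. pay 4000 -> balance=14111
4. pay 4373 -> balance=9963
5. pay 4216 -> balance=5906
6. pay 4133 -> balance=1867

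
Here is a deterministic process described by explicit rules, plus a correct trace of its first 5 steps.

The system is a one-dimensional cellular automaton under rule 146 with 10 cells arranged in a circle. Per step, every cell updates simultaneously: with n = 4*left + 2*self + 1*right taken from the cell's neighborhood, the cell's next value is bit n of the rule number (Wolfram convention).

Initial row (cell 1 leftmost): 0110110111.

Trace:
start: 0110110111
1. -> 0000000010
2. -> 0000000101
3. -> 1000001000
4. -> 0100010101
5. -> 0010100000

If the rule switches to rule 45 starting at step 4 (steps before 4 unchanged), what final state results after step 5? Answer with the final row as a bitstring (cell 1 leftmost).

(re-executing steps 4..5 under rule 45; state before step 4: 1000001000)
4. -> 1011101010
5. -> 1110011111

1110011111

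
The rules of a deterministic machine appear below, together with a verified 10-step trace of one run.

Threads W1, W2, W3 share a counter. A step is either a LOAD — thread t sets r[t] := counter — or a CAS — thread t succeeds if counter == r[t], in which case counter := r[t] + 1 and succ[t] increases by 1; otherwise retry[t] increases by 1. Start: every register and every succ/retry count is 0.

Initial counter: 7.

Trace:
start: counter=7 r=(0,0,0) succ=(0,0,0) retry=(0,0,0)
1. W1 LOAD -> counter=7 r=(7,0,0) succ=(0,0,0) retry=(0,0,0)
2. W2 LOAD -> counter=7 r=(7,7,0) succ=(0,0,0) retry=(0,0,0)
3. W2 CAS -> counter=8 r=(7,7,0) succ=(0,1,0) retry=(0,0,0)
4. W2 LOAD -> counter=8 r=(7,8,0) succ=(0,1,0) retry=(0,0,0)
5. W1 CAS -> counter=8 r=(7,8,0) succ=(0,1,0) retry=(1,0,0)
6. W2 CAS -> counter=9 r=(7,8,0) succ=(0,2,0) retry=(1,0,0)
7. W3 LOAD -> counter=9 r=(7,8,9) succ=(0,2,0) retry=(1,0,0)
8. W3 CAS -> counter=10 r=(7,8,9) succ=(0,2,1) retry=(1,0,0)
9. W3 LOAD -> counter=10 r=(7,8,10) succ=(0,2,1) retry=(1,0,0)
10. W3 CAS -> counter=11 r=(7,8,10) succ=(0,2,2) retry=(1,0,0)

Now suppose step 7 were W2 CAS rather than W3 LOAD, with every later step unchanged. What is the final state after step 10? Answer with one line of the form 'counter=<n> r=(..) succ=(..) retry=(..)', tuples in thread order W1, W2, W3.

(re-executing from step 7 with the substitution; state before step 7: counter=9 r=(7,8,0) succ=(0,2,0) retry=(1,0,0))
7. W2 CAS -> counter=9 r=(7,8,0) succ=(0,2,0) retry=(1,1,0)
8. W3 CAS -> counter=9 r=(7,8,0) succ=(0,2,0) retry=(1,1,1)
9. W3 LOAD -> counter=9 r=(7,8,9) succ=(0,2,0) retry=(1,1,1)
10. W3 CAS -> counter=10 r=(7,8,9) succ=(0,2,1) retry=(1,1,1)

counter=10 r=(7,8,9) succ=(0,2,1) retry=(1,1,1)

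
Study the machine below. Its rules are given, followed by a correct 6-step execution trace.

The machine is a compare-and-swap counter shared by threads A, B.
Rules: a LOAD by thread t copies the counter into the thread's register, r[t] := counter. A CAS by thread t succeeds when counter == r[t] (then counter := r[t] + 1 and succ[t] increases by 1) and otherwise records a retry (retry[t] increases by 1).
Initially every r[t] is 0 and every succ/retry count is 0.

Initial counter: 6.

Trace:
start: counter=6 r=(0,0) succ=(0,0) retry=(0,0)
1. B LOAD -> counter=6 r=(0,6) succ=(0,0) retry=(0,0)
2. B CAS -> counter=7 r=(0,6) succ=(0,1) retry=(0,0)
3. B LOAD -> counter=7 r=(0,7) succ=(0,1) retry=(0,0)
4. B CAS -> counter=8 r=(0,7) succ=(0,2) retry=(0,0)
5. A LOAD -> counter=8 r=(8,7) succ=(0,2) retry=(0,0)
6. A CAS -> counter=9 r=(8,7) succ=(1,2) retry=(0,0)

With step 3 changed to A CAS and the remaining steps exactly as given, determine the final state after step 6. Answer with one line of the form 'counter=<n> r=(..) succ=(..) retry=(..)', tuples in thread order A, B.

counter=8 r=(7,6) succ=(1,1) retry=(1,1)

(re-executing from step 3 with the substitution; state before step 3: counter=7 r=(0,6) succ=(0,1) retry=(0,0))
3. A CAS -> counter=7 r=(0,6) succ=(0,1) retry=(1,0)
4. B CAS -> counter=7 r=(0,6) succ=(0,1) retry=(1,1)
5. A LOAD -> counter=7 r=(7,6) succ=(0,1) retry=(1,1)
6. A CAS -> counter=8 r=(7,6) succ=(1,1) retry=(1,1)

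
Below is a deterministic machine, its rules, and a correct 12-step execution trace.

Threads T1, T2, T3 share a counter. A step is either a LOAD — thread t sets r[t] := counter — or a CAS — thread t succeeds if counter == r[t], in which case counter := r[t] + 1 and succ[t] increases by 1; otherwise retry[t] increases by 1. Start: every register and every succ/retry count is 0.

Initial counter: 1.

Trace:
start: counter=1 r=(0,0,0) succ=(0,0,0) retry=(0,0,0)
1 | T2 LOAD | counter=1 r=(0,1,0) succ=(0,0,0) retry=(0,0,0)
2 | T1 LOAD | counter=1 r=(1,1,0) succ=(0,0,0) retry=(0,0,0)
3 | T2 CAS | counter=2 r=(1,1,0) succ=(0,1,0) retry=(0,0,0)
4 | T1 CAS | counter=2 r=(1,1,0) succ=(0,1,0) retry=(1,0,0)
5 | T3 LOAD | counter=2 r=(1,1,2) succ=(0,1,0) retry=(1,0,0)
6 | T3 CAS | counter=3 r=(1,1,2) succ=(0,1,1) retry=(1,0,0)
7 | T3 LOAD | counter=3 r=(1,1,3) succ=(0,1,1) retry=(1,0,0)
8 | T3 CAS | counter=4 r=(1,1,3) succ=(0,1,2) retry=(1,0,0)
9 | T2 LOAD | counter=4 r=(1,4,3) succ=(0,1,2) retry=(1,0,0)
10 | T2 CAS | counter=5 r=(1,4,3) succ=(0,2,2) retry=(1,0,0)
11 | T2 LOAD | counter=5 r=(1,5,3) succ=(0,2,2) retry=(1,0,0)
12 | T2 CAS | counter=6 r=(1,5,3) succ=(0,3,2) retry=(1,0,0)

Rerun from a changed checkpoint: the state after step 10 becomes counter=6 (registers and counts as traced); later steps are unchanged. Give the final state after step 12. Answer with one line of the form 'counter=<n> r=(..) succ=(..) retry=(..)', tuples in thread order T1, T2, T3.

state after step 10 := counter=6 r=(1,4,3) succ=(0,2,2) retry=(1,0,0)
11 | T2 LOAD | counter=6 r=(1,6,3) succ=(0,2,2) retry=(1,0,0)
12 | T2 CAS | counter=7 r=(1,6,3) succ=(0,3,2) retry=(1,0,0)

counter=7 r=(1,6,3) succ=(0,3,2) retry=(1,0,0)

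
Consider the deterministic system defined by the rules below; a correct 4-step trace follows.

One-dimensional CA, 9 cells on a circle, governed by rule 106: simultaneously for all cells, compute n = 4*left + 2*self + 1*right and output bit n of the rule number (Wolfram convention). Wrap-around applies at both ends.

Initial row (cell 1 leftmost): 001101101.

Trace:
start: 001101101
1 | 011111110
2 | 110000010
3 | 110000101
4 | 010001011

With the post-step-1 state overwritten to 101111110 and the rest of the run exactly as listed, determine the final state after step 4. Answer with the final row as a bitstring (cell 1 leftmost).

001001100

state after step 1 := 101111110
2 | 011000011
3 | 111000111
4 | 001001100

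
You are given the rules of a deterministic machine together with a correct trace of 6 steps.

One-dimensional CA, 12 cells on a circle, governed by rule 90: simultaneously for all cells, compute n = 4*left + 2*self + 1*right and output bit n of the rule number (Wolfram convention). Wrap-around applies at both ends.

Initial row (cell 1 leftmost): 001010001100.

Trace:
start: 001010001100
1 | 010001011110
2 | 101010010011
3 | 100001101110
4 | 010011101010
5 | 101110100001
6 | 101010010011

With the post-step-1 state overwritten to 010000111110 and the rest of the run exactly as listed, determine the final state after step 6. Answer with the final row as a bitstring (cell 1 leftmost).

010110011100

state after step 1 := 010000111110
2 | 101001100011
3 | 100111110110
4 | 011100010110
5 | 110110100111
6 | 010110011100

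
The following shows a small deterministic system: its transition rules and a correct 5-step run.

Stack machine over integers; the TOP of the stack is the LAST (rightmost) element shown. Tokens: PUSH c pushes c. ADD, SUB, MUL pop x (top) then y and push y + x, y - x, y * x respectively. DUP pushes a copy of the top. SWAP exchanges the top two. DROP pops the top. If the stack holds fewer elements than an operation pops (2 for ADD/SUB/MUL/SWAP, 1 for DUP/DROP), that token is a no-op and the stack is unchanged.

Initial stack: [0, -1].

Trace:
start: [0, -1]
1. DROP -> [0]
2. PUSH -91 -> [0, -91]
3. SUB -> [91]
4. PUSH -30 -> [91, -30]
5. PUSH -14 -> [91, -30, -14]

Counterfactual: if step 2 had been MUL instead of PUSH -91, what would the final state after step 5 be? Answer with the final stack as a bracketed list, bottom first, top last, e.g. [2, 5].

[0, -30, -14]

(re-executing from step 2 with the substitution; state before step 2: [0])
2. MUL -> [0]
3. SUB -> [0]
4. PUSH -30 -> [0, -30]
5. PUSH -14 -> [0, -30, -14]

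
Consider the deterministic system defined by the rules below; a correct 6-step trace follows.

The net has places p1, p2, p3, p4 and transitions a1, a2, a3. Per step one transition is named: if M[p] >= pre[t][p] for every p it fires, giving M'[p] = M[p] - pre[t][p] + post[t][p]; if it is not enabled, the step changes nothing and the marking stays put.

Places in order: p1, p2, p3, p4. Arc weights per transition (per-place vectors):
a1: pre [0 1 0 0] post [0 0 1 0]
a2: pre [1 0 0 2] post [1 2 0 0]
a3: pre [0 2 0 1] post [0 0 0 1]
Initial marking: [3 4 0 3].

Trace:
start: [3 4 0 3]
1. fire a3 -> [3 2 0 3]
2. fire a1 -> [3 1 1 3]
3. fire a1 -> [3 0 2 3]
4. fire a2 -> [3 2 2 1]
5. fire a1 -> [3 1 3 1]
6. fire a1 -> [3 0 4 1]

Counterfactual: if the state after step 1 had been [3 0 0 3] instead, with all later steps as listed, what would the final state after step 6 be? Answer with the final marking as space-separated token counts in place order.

state after step 1 := [3 0 0 3]
2. fire a1 -> [3 0 0 3]
3. fire a1 -> [3 0 0 3]
4. fire a2 -> [3 2 0 1]
5. fire a1 -> [3 1 1 1]
6. fire a1 -> [3 0 2 1]

3 0 2 1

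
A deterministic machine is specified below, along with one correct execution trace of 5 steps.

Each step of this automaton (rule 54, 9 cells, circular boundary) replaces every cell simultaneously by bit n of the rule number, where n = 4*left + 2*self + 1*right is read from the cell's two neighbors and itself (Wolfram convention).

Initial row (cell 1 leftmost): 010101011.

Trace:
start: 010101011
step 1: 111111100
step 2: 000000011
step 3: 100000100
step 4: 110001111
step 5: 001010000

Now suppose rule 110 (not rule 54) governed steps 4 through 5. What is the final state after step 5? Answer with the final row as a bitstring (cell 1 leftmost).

100011111

(re-executing steps 4..5 under rule 110; state before step 4: 100000100)
step 4: 100001101
step 5: 100011111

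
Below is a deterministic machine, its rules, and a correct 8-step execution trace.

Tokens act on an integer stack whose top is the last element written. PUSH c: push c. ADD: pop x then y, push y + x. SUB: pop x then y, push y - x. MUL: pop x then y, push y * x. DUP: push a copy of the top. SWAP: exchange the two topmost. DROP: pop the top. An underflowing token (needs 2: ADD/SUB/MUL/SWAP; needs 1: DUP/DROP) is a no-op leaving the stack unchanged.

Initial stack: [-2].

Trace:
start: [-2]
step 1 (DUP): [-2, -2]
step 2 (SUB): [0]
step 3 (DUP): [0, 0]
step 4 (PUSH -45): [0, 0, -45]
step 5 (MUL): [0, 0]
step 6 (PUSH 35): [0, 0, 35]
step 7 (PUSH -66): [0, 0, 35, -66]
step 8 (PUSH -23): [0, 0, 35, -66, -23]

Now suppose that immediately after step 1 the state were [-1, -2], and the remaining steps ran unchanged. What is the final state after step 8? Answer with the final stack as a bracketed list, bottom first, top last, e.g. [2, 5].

[1, -45, 35, -66, -23]

state after step 1 := [-1, -2]
step 2 (SUB): [1]
step 3 (DUP): [1, 1]
step 4 (PUSH -45): [1, 1, -45]
step 5 (MUL): [1, -45]
step 6 (PUSH 35): [1, -45, 35]
step 7 (PUSH -66): [1, -45, 35, -66]
step 8 (PUSH -23): [1, -45, 35, -66, -23]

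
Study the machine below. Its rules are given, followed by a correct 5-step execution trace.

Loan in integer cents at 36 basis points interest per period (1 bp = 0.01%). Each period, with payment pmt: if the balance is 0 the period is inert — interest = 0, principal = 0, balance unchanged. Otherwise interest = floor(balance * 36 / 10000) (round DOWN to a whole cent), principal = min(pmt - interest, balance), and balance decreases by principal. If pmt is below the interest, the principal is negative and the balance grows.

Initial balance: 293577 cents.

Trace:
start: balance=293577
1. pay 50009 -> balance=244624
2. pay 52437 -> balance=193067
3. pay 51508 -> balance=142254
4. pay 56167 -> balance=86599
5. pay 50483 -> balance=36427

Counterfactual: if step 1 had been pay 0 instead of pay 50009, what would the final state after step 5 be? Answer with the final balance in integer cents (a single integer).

(re-executing from step 1 with the substitution; state before step 1: balance=293577)
1. pay 0 -> balance=294633
2. pay 52437 -> balance=243256
3. pay 51508 -> balance=192623
4. pay 56167 -> balance=137149
5. pay 50483 -> balance=87159

87159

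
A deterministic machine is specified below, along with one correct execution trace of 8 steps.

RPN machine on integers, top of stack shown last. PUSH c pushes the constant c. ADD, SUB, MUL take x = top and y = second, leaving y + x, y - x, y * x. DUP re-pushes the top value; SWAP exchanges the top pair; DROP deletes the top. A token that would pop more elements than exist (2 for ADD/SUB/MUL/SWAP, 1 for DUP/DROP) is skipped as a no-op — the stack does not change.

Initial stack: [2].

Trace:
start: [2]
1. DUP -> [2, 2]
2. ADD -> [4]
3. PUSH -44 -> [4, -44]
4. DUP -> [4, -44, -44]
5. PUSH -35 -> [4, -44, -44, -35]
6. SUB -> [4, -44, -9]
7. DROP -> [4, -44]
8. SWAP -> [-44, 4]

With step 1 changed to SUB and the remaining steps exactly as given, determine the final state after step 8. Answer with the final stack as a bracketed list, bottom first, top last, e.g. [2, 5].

[-44, 2]

(re-executing from step 1 with the substitution; state before step 1: [2])
1. SUB -> [2]
2. ADD -> [2]
3. PUSH -44 -> [2, -44]
4. DUP -> [2, -44, -44]
5. PUSH -35 -> [2, -44, -44, -35]
6. SUB -> [2, -44, -9]
7. DROP -> [2, -44]
8. SWAP -> [-44, 2]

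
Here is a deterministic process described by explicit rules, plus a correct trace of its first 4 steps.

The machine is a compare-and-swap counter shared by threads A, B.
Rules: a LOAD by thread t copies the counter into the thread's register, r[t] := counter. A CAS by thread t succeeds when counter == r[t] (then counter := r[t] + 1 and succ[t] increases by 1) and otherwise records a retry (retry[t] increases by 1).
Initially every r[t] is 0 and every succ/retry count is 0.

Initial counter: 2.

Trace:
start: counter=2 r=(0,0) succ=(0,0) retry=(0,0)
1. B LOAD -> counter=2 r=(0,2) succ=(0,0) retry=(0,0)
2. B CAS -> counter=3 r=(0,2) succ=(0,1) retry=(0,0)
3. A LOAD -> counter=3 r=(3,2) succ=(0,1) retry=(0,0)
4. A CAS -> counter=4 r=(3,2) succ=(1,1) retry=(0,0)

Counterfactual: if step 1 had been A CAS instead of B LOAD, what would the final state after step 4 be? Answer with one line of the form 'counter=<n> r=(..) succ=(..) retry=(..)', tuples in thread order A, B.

(re-executing from step 1 with the substitution; state before step 1: counter=2 r=(0,0) succ=(0,0) retry=(0,0))
1. A CAS -> counter=2 r=(0,0) succ=(0,0) retry=(1,0)
2. B CAS -> counter=2 r=(0,0) succ=(0,0) retry=(1,1)
3. A LOAD -> counter=2 r=(2,0) succ=(0,0) retry=(1,1)
4. A CAS -> counter=3 r=(2,0) succ=(1,0) retry=(1,1)

counter=3 r=(2,0) succ=(1,0) retry=(1,1)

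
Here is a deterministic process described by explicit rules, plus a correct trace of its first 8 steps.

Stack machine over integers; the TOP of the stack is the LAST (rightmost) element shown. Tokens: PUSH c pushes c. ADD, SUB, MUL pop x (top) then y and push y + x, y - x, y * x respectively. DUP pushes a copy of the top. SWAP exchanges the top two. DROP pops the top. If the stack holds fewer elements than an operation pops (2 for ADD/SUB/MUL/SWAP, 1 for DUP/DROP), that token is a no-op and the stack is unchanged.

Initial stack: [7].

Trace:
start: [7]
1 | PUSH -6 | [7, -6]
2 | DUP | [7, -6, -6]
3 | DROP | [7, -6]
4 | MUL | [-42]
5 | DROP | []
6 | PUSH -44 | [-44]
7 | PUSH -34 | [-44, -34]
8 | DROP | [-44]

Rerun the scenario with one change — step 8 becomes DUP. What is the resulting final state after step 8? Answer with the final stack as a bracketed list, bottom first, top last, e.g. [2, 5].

[-44, -34, -34]

(re-executing from step 8 with the substitution; state before step 8: [-44, -34])
8 | DUP | [-44, -34, -34]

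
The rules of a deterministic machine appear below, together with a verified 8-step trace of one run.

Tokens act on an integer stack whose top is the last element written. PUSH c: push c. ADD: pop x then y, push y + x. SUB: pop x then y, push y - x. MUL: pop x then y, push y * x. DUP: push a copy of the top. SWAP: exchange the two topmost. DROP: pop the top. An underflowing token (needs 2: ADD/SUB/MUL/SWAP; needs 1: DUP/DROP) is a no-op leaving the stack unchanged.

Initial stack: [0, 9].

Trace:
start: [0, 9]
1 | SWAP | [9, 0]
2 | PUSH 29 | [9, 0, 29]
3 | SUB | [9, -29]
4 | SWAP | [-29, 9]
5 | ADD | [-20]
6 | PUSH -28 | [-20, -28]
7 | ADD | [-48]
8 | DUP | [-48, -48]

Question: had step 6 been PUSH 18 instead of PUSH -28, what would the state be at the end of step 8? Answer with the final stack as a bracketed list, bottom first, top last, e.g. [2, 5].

(re-executing from step 6 with the substitution; state before step 6: [-20])
6 | PUSH 18 | [-20, 18]
7 | ADD | [-2]
8 | DUP | [-2, -2]

[-2, -2]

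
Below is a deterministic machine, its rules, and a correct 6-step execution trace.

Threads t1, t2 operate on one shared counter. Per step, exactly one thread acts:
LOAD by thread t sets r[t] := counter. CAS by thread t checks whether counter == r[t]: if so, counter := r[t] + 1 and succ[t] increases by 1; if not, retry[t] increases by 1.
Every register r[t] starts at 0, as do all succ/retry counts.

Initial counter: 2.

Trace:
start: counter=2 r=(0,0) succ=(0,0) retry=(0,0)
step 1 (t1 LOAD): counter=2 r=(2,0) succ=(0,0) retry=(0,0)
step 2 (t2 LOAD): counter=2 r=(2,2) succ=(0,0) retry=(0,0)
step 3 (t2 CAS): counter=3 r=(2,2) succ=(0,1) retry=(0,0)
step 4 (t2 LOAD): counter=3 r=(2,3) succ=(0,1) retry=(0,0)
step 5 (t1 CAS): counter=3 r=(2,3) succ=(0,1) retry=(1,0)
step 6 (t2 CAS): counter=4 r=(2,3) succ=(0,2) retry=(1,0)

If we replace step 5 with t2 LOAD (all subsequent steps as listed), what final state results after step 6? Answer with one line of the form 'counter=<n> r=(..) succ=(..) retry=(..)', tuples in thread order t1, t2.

(re-executing from step 5 with the substitution; state before step 5: counter=3 r=(2,3) succ=(0,1) retry=(0,0))
step 5 (t2 LOAD): counter=3 r=(2,3) succ=(0,1) retry=(0,0)
step 6 (t2 CAS): counter=4 r=(2,3) succ=(0,2) retry=(0,0)

counter=4 r=(2,3) succ=(0,2) retry=(0,0)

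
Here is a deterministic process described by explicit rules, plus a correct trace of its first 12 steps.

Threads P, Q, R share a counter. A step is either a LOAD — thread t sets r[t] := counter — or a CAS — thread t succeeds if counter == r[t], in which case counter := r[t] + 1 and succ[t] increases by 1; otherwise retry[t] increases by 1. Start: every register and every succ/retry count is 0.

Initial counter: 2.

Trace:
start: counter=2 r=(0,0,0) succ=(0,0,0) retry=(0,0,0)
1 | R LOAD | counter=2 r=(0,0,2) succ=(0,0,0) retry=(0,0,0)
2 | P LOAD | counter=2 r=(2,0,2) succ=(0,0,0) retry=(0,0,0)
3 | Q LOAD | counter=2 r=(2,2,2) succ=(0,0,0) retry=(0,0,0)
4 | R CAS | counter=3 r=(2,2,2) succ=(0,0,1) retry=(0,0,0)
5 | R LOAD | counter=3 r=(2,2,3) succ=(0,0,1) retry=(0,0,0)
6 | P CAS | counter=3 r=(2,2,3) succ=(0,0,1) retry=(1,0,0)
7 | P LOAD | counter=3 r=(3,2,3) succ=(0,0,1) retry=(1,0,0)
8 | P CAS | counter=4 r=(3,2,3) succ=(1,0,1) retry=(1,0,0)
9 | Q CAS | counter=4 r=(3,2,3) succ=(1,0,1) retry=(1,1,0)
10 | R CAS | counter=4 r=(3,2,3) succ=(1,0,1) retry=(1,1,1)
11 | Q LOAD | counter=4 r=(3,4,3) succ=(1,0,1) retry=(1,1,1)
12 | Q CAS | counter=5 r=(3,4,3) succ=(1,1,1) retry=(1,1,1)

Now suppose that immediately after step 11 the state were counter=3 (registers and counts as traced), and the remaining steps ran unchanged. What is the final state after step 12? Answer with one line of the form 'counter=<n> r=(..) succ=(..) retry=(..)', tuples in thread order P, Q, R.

counter=3 r=(3,4,3) succ=(1,0,1) retry=(1,2,1)

state after step 11 := counter=3 r=(3,4,3) succ=(1,0,1) retry=(1,1,1)
12 | Q CAS | counter=3 r=(3,4,3) succ=(1,0,1) retry=(1,2,1)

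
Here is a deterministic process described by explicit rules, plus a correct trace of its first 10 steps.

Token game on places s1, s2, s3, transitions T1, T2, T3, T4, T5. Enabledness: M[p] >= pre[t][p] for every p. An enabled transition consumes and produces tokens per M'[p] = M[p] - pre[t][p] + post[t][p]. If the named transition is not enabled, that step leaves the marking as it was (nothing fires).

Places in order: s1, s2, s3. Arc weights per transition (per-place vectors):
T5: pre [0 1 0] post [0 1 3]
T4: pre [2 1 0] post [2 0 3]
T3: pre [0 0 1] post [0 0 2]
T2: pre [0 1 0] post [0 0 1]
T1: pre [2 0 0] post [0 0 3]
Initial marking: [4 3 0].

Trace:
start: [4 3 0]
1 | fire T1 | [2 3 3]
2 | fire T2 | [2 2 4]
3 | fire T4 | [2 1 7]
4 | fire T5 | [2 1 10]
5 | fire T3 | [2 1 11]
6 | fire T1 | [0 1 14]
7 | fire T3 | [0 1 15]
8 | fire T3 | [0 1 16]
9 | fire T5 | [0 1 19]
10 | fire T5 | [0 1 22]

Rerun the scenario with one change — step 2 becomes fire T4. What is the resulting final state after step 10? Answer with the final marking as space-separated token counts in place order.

(re-executing from step 2 with the substitution; state before step 2: [2 3 3])
2 | fire T4 | [2 2 6]
3 | fire T4 | [2 1 9]
4 | fire T5 | [2 1 12]
5 | fire T3 | [2 1 13]
6 | fire T1 | [0 1 16]
7 | fire T3 | [0 1 17]
8 | fire T3 | [0 1 18]
9 | fire T5 | [0 1 21]
10 | fire T5 | [0 1 24]

0 1 24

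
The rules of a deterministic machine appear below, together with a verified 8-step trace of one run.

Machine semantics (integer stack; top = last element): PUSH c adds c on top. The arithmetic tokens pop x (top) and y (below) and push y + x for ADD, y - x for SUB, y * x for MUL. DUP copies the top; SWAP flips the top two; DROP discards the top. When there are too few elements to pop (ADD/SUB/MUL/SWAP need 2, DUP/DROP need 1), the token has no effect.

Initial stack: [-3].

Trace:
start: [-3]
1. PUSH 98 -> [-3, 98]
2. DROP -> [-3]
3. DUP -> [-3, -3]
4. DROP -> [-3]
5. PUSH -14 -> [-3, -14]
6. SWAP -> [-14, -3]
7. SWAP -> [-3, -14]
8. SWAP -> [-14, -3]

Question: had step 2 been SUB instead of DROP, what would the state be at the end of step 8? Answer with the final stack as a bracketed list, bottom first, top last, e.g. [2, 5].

[-14, -101]

(re-executing from step 2 with the substitution; state before step 2: [-3, 98])
2. SUB -> [-101]
3. DUP -> [-101, -101]
4. DROP -> [-101]
5. PUSH -14 -> [-101, -14]
6. SWAP -> [-14, -101]
7. SWAP -> [-101, -14]
8. SWAP -> [-14, -101]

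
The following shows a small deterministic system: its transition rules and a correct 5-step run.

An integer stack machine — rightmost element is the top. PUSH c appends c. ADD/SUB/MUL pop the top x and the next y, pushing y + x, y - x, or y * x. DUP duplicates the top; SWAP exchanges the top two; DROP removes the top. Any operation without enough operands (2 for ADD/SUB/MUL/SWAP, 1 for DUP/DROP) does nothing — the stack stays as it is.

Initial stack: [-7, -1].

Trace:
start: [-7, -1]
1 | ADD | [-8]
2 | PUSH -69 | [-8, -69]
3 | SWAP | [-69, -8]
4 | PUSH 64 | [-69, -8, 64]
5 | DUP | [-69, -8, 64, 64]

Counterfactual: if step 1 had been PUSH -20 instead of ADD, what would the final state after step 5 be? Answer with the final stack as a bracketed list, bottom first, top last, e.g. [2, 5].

(re-executing from step 1 with the substitution; state before step 1: [-7, -1])
1 | PUSH -20 | [-7, -1, -20]
2 | PUSH -69 | [-7, -1, -20, -69]
3 | SWAP | [-7, -1, -69, -20]
4 | PUSH 64 | [-7, -1, -69, -20, 64]
5 | DUP | [-7, -1, -69, -20, 64, 64]

[-7, -1, -69, -20, 64, 64]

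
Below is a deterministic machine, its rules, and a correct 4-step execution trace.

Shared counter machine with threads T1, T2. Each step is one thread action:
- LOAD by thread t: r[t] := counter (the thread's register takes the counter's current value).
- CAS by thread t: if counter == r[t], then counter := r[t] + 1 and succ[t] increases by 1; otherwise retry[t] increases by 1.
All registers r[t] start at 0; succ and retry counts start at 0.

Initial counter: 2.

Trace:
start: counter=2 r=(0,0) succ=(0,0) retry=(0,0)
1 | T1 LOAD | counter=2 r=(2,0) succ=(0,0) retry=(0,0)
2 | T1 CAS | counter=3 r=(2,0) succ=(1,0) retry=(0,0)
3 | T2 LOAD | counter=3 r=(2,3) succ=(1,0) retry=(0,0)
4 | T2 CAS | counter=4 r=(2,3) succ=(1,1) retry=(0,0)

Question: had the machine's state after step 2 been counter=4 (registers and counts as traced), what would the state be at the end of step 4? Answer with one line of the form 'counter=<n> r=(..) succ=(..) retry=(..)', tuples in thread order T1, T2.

state after step 2 := counter=4 r=(2,0) succ=(1,0) retry=(0,0)
3 | T2 LOAD | counter=4 r=(2,4) succ=(1,0) retry=(0,0)
4 | T2 CAS | counter=5 r=(2,4) succ=(1,1) retry=(0,0)

counter=5 r=(2,4) succ=(1,1) retry=(0,0)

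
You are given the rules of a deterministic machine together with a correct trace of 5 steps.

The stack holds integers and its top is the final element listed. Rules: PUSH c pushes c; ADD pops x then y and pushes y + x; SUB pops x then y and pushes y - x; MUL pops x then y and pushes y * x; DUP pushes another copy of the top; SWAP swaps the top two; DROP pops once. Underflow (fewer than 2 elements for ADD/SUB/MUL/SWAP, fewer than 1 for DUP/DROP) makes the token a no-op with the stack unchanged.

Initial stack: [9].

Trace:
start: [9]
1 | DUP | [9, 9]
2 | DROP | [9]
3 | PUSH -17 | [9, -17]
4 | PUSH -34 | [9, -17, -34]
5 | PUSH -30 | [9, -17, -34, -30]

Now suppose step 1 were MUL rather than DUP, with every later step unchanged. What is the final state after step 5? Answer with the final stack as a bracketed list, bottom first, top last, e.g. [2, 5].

(re-executing from step 1 with the substitution; state before step 1: [9])
1 | MUL | [9]
2 | DROP | []
3 | PUSH -17 | [-17]
4 | PUSH -34 | [-17, -34]
5 | PUSH -30 | [-17, -34, -30]

[-17, -34, -30]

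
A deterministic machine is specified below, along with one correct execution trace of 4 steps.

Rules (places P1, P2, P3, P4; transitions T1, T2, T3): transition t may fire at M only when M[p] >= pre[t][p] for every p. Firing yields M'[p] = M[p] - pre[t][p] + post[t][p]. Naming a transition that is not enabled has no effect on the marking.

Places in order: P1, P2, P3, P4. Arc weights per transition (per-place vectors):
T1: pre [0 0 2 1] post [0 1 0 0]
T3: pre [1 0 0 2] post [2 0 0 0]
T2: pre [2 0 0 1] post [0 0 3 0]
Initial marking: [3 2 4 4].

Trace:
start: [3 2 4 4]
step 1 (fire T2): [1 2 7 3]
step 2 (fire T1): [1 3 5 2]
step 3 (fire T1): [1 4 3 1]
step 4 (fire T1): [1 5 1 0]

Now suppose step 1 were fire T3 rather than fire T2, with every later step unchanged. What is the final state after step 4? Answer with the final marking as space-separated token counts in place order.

(re-executing from step 1 with the substitution; state before step 1: [3 2 4 4])
step 1 (fire T3): [4 2 4 2]
step 2 (fire T1): [4 3 2 1]
step 3 (fire T1): [4 4 0 0]
step 4 (fire T1): [4 4 0 0]

4 4 0 0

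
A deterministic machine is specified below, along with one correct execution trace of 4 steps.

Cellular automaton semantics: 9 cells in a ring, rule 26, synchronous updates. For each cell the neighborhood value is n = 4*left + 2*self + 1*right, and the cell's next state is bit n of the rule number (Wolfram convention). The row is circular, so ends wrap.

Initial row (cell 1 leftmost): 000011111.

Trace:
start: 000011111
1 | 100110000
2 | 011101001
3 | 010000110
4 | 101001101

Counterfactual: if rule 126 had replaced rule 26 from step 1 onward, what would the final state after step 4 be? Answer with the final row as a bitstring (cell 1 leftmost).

(re-executing steps 1..4 under rule 126; state before step 1: 000011111)
1 | 100110001
2 | 111111011
3 | 000001110
4 | 000011011

000011011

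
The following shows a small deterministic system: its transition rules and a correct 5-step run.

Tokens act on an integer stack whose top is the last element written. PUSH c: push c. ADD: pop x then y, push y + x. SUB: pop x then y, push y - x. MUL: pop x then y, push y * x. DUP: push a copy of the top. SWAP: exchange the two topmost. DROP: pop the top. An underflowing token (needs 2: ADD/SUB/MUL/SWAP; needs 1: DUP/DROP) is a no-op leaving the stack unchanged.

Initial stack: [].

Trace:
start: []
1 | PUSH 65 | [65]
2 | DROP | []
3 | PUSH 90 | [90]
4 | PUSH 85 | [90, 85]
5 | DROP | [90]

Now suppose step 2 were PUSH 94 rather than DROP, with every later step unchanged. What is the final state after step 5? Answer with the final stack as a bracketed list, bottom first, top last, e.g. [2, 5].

(re-executing from step 2 with the substitution; state before step 2: [65])
2 | PUSH 94 | [65, 94]
3 | PUSH 90 | [65, 94, 90]
4 | PUSH 85 | [65, 94, 90, 85]
5 | DROP | [65, 94, 90]

[65, 94, 90]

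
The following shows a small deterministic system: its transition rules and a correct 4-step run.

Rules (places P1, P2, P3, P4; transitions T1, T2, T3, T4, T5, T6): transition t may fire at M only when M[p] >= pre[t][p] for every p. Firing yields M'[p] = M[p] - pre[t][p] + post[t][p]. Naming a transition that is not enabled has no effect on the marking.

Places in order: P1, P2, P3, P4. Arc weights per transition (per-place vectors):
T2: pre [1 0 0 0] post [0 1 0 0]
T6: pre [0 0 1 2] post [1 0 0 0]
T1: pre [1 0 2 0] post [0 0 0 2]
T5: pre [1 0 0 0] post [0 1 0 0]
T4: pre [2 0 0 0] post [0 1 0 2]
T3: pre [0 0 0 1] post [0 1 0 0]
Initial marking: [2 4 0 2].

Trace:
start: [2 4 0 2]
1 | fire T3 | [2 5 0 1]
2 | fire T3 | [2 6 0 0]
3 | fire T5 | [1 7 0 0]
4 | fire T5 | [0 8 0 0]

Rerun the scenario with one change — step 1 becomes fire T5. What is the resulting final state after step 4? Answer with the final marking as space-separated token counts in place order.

0 7 0 1

(re-executing from step 1 with the substitution; state before step 1: [2 4 0 2])
1 | fire T5 | [1 5 0 2]
2 | fire T3 | [1 6 0 1]
3 | fire T5 | [0 7 0 1]
4 | fire T5 | [0 7 0 1]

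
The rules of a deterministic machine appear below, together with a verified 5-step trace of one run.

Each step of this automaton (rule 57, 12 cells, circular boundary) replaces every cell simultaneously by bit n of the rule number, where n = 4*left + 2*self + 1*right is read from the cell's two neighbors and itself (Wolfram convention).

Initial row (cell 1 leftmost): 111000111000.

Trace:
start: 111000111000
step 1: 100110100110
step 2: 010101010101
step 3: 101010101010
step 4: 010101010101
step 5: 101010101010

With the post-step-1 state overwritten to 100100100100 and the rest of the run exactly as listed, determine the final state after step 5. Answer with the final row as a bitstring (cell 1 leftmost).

state after step 1 := 100100100100
step 2: 010010010010
step 3: 001001001001
step 4: 100100100100
step 5: 010010010010

010010010010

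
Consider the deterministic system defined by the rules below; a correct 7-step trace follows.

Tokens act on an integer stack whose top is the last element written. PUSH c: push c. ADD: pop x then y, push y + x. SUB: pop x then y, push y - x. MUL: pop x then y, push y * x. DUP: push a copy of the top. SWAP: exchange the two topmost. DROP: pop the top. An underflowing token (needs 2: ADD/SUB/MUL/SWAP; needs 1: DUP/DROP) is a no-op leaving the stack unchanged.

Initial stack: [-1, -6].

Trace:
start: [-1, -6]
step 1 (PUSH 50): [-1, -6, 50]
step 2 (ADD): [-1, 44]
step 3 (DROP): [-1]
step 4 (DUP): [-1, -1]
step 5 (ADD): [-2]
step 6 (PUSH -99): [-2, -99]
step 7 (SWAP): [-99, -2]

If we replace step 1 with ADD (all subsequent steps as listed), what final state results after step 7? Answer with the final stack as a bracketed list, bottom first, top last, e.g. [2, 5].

(re-executing from step 1 with the substitution; state before step 1: [-1, -6])
step 1 (ADD): [-7]
step 2 (ADD): [-7]
step 3 (DROP): []
step 4 (DUP): []
step 5 (ADD): []
step 6 (PUSH -99): [-99]
step 7 (SWAP): [-99]

[-99]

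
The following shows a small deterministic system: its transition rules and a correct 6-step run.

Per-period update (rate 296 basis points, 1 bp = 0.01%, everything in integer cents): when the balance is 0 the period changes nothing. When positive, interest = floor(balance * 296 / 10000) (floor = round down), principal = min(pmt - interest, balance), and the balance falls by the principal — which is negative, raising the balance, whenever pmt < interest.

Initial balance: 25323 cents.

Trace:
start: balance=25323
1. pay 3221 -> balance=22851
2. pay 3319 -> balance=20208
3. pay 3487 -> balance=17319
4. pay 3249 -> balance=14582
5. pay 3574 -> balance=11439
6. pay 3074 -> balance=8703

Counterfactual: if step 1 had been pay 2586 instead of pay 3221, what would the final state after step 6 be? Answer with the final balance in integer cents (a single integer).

9438

(re-executing from step 1 with the substitution; state before step 1: balance=25323)
1. pay 2586 -> balance=23486
2. pay 3319 -> balance=20862
3. pay 3487 -> balance=17992
4. pay 3249 -> balance=15275
5. pay 3574 -> balance=12153
6. pay 3074 -> balance=9438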